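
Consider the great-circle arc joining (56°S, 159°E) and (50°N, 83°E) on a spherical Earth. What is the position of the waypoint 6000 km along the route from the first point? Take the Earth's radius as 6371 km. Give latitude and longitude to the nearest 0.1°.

≈ (10.7°S, 121.1°E)

Convert each endpoint to a unit vector on the sphere (x = cos φ cos λ, y = cos φ sin λ, z = sin φ).
The central angle between the endpoints is δ = arccos(p₁·p₂) ≈ 2.151 rad (123.2°). The total great-circle distance is δ·R ≈ 2.151 × 6371 ≈ 13703 km, so the target fraction is f = 6000/13703 ≈ 0.438.
Interpolate at f ≈ 0.438 with slerp weights a = sin((1−f)δ)/sin δ ≈ 1.118, b = sin(fδ)/sin δ ≈ 0.967.
p = a·p₁ + b·p₂ ≈ (-0.508, 0.841, -0.186); φ = arcsin(p_z) ≈ -10.75°, λ = atan2(p_y, p_x) ≈ 121.14°.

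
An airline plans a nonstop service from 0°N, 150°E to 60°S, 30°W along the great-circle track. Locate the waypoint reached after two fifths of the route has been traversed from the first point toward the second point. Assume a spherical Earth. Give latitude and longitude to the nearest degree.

≈ 48°S, 150°E

The haversine formula gives a central angle δ ≈ 2.094 rad (120.0°) between the endpoints.
Interpolate at f = 2/5 with slerp weights a = sin((1−f)δ)/sin δ ≈ 1.098, b = sin(fδ)/sin δ ≈ 0.858.
p = a·p₁ + b·p₂ ≈ (-0.579, 0.335, -0.743); φ = arcsin(p_z) ≈ -48.00°, λ = atan2(p_y, p_x) ≈ 150.00°.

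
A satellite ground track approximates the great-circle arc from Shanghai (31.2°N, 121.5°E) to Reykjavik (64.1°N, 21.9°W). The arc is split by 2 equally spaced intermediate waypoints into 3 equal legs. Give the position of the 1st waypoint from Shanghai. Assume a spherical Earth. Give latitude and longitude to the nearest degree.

Write both endpoints as unit vectors p₁, p₂ with components (cos φ cos λ, cos φ sin λ, sin φ).
The central angle between the endpoints is δ = arccos(p₁·p₂) ≈ 1.404 rad (80.4°).
Interpolate at f = 1/3 with slerp weights a = sin((1−f)δ)/sin δ ≈ 0.817, b = sin(fδ)/sin δ ≈ 0.457.
p = a·p₁ + b·p₂ ≈ (-0.180, 0.521, 0.834); φ = arcsin(p_z) ≈ 56.56°, λ = atan2(p_y, p_x) ≈ 109.01°.

≈ 57°N, 109°E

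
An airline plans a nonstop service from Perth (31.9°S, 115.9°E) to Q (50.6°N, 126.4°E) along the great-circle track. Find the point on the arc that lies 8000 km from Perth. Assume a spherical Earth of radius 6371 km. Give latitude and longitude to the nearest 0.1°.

≈ (39.6°N, 124.2°E)

Write both endpoints as unit vectors p₁, p₂ with components (cos φ cos λ, cos φ sin λ, sin φ).
The central angle between the endpoints is δ = arccos(p₁·p₂) ≈ 1.449 rad (83.0°). The total great-circle distance is δ·R ≈ 1.449 × 6371 ≈ 9232 km, so the target fraction is f = 8000/9232 ≈ 0.867.
Interpolate at f ≈ 0.867 with slerp weights a = sin((1−f)δ)/sin δ ≈ 0.194, b = sin(fδ)/sin δ ≈ 0.958.
p = a·p₁ + b·p₂ ≈ (-0.433, 0.637, 0.638); φ = arcsin(p_z) ≈ 39.64°, λ = atan2(p_y, p_x) ≈ 124.17°.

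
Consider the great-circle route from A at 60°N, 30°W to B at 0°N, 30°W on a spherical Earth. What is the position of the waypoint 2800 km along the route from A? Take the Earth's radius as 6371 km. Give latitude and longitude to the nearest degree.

≈ 35°N, 30°W

Write both endpoints as unit vectors p₁, p₂ with components (cos φ cos λ, cos φ sin λ, sin φ).
The central angle between the endpoints is δ = arccos(p₁·p₂) ≈ 1.047 rad (60.0°). The total great-circle distance is δ·R ≈ 1.047 × 6371 ≈ 6672 km, so the target fraction is f = 2800/6672 ≈ 0.420.
Interpolate at f ≈ 0.420 with slerp weights a = sin((1−f)δ)/sin δ ≈ 0.659, b = sin(fδ)/sin δ ≈ 0.491.
p = a·p₁ + b·p₂ ≈ (0.711, -0.410, 0.571); φ = arcsin(p_z) ≈ 34.82°, λ = atan2(p_y, p_x) ≈ -30.00°.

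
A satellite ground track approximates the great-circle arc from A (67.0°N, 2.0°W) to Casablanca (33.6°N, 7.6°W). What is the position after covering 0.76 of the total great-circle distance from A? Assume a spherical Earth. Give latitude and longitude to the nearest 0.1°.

Convert each endpoint to a unit vector on the sphere (x = cos φ cos λ, y = cos φ sin λ, z = sin φ).
The central angle between the endpoints is δ = arccos(p₁·p₂) ≈ 0.586 rad (33.6°).
Interpolate at f = 0.76 with slerp weights a = sin((1−f)δ)/sin δ ≈ 0.253, b = sin(fδ)/sin δ ≈ 0.779.
p = a·p₁ + b·p₂ ≈ (0.742, -0.089, 0.664); φ = arcsin(p_z) ≈ 41.63°, λ = atan2(p_y, p_x) ≈ -6.86°.

≈ (41.6°N, 6.9°W)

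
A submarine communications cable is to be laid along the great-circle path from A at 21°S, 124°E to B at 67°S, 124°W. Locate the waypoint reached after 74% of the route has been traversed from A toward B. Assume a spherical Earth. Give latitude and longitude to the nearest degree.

Convert each endpoint to a unit vector on the sphere (x = cos φ cos λ, y = cos φ sin λ, z = sin φ).
The central angle between the endpoints is δ = arccos(p₁·p₂) ≈ 1.376 rad (78.9°).
Interpolate at f = 0.74 with slerp weights a = sin((1−f)δ)/sin δ ≈ 0.357, b = sin(fδ)/sin δ ≈ 0.868.
p = a·p₁ + b·p₂ ≈ (-0.376, -0.005, -0.927); φ = arcsin(p_z) ≈ -67.92°, λ = atan2(p_y, p_x) ≈ -179.27°.

≈ 68°S, 179°W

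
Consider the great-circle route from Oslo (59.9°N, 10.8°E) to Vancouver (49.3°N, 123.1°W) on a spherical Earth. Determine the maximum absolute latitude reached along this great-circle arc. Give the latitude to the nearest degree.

The great circle lies in the plane with unit normal n̂ = (p₁ × p₂)/|p₁ × p₂|.
Here n̂_z ≈ -0.261; the vertex latitude is φ_max = arccos|n̂_z| ≈ 74.9°.

≈ 75°N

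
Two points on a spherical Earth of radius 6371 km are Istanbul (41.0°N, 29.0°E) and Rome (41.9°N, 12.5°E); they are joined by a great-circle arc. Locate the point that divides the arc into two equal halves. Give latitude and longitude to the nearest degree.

From cos δ = sin φ₁ sin φ₂ + cos φ₁ cos φ₂ cos Δλ, the central angle is δ ≈ 0.216 rad (12.4°).
Interpolate at f = 1/2 with slerp weights a = sin((1−f)δ)/sin δ ≈ 0.503, b = sin(fδ)/sin δ ≈ 0.503.
p = a·p₁ + b·p₂ ≈ (0.697, 0.265, 0.666); φ = arcsin(p_z) ≈ 41.75°, λ = atan2(p_y, p_x) ≈ 20.81°.

≈ 42°N, 21°E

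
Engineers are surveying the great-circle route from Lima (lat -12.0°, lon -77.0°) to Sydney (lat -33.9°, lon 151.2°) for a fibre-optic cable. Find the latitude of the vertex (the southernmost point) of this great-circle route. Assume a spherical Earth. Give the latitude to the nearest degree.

The great circle lies in the plane with unit normal n̂ = (p₁ × p₂)/|p₁ × p₂|.
Here n̂_z ≈ -0.669; the vertex latitude is φ_max = arccos|n̂_z| ≈ 48.0°.

≈ -48°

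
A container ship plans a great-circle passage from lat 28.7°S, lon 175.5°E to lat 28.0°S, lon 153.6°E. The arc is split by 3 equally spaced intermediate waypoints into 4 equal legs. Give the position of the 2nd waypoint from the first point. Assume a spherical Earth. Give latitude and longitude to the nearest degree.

The haversine formula gives a central angle δ ≈ 0.336 rad (19.3°) between the endpoints.
Interpolate at f = 2/4 with slerp weights a = sin((1−f)δ)/sin δ ≈ 0.507, b = sin(fδ)/sin δ ≈ 0.507.
p = a·p₁ + b·p₂ ≈ (-0.845, 0.234, -0.482); φ = arcsin(p_z) ≈ -28.79°, λ = atan2(p_y, p_x) ≈ 164.51°.

≈ lat 29°S, lon 165°E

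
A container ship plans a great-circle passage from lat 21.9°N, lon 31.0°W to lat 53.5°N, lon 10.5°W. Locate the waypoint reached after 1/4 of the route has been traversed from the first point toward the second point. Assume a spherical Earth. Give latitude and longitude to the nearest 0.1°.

≈ lat 30.1°N, lon 27.3°W

Convert each endpoint to a unit vector on the sphere (x = cos φ cos λ, y = cos φ sin λ, z = sin φ).
The central angle between the endpoints is δ = arccos(p₁·p₂) ≈ 0.615 rad (35.2°).
Interpolate at f = 1/4 with slerp weights a = sin((1−f)δ)/sin δ ≈ 0.771, b = sin(fδ)/sin δ ≈ 0.265.
p = a·p₁ + b·p₂ ≈ (0.769, -0.397, 0.501); φ = arcsin(p_z) ≈ 30.07°, λ = atan2(p_y, p_x) ≈ -27.34°.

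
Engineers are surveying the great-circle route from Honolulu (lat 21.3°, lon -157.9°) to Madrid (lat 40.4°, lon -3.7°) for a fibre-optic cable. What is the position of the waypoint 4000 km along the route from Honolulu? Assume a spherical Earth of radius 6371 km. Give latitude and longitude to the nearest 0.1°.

Convert each endpoint to a unit vector on the sphere (x = cos φ cos λ, y = cos φ sin λ, z = sin φ).
The central angle between the endpoints is δ = arccos(p₁·p₂) ≈ 1.986 rad (113.8°). The total great-circle distance is δ·R ≈ 1.986 × 6371 ≈ 12653 km, so the target fraction is f = 4000/12653 ≈ 0.316.
Interpolate at f ≈ 0.316 with slerp weights a = sin((1−f)δ)/sin δ ≈ 1.068, b = sin(fδ)/sin δ ≈ 0.642.
p = a·p₁ + b·p₂ ≈ (-0.434, -0.406, 0.804); φ = arcsin(p_z) ≈ 53.52°, λ = atan2(p_y, p_x) ≈ -136.93°.

≈ lat 53.5°, lon -136.9°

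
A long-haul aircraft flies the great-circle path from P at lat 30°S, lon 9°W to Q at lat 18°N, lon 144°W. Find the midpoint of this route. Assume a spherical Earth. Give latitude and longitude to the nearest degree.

≈ lat 15°S, lon 83°W

Convert each endpoint to a unit vector on the sphere (x = cos φ cos λ, y = cos φ sin λ, z = sin φ).
The central angle between the endpoints is δ = arccos(p₁·p₂) ≈ 2.399 rad (137.5°).
Interpolate at f = 1/2 with slerp weights a = sin((1−f)δ)/sin δ ≈ 1.379, b = sin(fδ)/sin δ ≈ 1.379.
p = a·p₁ + b·p₂ ≈ (0.118, -0.957, -0.263); φ = arcsin(p_z) ≈ -15.27°, λ = atan2(p_y, p_x) ≈ -82.95°.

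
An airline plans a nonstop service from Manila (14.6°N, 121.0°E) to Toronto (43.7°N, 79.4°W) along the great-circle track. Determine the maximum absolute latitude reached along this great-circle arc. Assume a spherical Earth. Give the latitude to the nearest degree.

≈ 74°N

The great circle lies in the plane with unit normal n̂ = (p₁ × p₂)/|p₁ × p₂|.
Here n̂_z ≈ +0.278; the vertex latitude is φ_max = arccos|n̂_z| ≈ 73.8°.
Check via Clairaut: cos φ_max = |cos φ₁| · sin C = cos(14.6°)·sin(16.7°) ≈ 0.278, again giving ≈ 73.8°.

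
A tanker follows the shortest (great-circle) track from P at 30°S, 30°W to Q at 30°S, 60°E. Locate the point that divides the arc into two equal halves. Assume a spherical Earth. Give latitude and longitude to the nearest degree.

≈ 39°S, 15°E

Convert each endpoint to a unit vector on the sphere (x = cos φ cos λ, y = cos φ sin λ, z = sin φ).
The central angle between the endpoints is δ = arccos(p₁·p₂) ≈ 1.318 rad (75.5°).
Interpolate at f = 1/2 with slerp weights a = sin((1−f)δ)/sin δ ≈ 0.632, b = sin(fδ)/sin δ ≈ 0.632.
p = a·p₁ + b·p₂ ≈ (0.748, 0.200, -0.632); φ = arcsin(p_z) ≈ -39.23°, λ = atan2(p_y, p_x) ≈ 15.00°.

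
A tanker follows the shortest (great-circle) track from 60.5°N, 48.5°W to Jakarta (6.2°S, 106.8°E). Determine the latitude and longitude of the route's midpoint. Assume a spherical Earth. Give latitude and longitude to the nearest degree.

≈ 53°N, 86°E

Write both endpoints as unit vectors p₁, p₂ with components (cos φ cos λ, cos φ sin λ, sin φ).
The central angle between the endpoints is δ = arccos(p₁·p₂) ≈ 2.140 rad (122.6°).
Interpolate at f = 1/2 with slerp weights a = sin((1−f)δ)/sin δ ≈ 1.041, b = sin(fδ)/sin δ ≈ 1.041.
p = a·p₁ + b·p₂ ≈ (0.041, 0.607, 0.794); φ = arcsin(p_z) ≈ 52.54°, λ = atan2(p_y, p_x) ≈ 86.18°.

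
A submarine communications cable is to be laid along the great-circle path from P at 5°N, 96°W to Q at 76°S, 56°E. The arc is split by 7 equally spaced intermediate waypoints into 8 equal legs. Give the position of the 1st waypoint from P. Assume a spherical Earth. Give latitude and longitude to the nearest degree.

From cos δ = sin φ₁ sin φ₂ + cos φ₁ cos φ₂ cos Δλ, the central angle is δ ≈ 1.873 rad (107.3°).
Interpolate at f = 1/8 with slerp weights a = sin((1−f)δ)/sin δ ≈ 1.045, b = sin(fδ)/sin δ ≈ 0.243.
p = a·p₁ + b·p₂ ≈ (-0.076, -0.987, -0.145); φ = arcsin(p_z) ≈ -8.32°, λ = atan2(p_y, p_x) ≈ -94.40°.

≈ 8°S, 94°W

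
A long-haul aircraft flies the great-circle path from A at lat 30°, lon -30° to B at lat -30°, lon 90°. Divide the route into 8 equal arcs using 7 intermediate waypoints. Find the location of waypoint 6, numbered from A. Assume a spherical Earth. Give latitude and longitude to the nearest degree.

≈ lat -17°, lon 58°

Convert each endpoint to a unit vector on the sphere (x = cos φ cos λ, y = cos φ sin λ, z = sin φ).
The central angle between the endpoints is δ = arccos(p₁·p₂) ≈ 2.246 rad (128.7°).
Interpolate at f = 6/8 with slerp weights a = sin((1−f)δ)/sin δ ≈ 0.682, b = sin(fδ)/sin δ ≈ 1.273.
p = a·p₁ + b·p₂ ≈ (0.512, 0.807, -0.295); φ = arcsin(p_z) ≈ -17.18°, λ = atan2(p_y, p_x) ≈ 57.63°.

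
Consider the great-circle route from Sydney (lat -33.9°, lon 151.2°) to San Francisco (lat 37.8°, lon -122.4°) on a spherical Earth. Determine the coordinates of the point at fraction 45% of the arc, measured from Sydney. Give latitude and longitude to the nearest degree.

Convert each endpoint to a unit vector on the sphere (x = cos φ cos λ, y = cos φ sin λ, z = sin φ).
The central angle between the endpoints is δ = arccos(p₁·p₂) ≈ 1.876 rad (107.5°).
Interpolate at f = 0.45 with slerp weights a = sin((1−f)δ)/sin δ ≈ 0.900, b = sin(fδ)/sin δ ≈ 0.784.
p = a·p₁ + b·p₂ ≈ (-0.986, -0.163, -0.022); φ = arcsin(p_z) ≈ -1.23°, λ = atan2(p_y, p_x) ≈ -170.61°.

≈ lat -1°, lon -171°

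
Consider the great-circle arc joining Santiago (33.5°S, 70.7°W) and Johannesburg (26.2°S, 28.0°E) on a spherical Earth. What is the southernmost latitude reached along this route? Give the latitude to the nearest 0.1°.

The great circle lies in the plane with unit normal n̂ = (p₁ × p₂)/|p₁ × p₂|.
Here n̂_z ≈ +0.746; the vertex latitude is φ_max = arccos|n̂_z| ≈ 41.8°.
Check via Clairaut: cos φ_max = |cos φ₁| · sin C = cos(33.5°)·sin(116.5°) ≈ 0.746, again giving ≈ 41.8°.

≈ 41.8°S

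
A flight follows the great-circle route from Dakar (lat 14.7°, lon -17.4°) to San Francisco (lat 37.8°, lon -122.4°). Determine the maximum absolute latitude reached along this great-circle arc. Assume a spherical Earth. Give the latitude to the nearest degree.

≈ 42°

The great circle lies in the plane with unit normal n̂ = (p₁ × p₂)/|p₁ × p₂|.
Here n̂_z ≈ -0.739; the vertex latitude is φ_max = arccos|n̂_z| ≈ 42.4°.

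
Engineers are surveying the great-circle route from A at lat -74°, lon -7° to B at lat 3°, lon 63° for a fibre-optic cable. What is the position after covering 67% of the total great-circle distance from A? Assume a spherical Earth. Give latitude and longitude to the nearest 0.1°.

Write both endpoints as unit vectors p₁, p₂ with components (cos φ cos λ, cos φ sin λ, sin φ).
The central angle between the endpoints is δ = arccos(p₁·p₂) ≈ 1.527 rad (87.5°).
Interpolate at f = 0.67 with slerp weights a = sin((1−f)δ)/sin δ ≈ 0.483, b = sin(fδ)/sin δ ≈ 0.855.
p = a·p₁ + b·p₂ ≈ (0.520, 0.744, -0.420); φ = arcsin(p_z) ≈ -24.83°, λ = atan2(p_y, p_x) ≈ 55.07°.

≈ lat -24.8°, lon 55.1°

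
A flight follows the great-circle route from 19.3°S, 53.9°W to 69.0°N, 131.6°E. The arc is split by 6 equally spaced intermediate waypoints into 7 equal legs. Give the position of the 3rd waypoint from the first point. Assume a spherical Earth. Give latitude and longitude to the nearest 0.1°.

≈ 36.4°N, 56.5°W

Convert each endpoint to a unit vector on the sphere (x = cos φ cos λ, y = cos φ sin λ, z = sin φ).
The central angle between the endpoints is δ = arccos(p₁·p₂) ≈ 2.272 rad (130.2°).
Interpolate at f = 3/7 with slerp weights a = sin((1−f)δ)/sin δ ≈ 1.261, b = sin(fδ)/sin δ ≈ 1.082.
p = a·p₁ + b·p₂ ≈ (0.443, -0.671, 0.594); φ = arcsin(p_z) ≈ 36.44°, λ = atan2(p_y, p_x) ≈ -56.55°.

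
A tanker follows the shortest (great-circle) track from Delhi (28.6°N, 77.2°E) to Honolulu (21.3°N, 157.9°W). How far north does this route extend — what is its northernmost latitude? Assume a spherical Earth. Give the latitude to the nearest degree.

The great circle lies in the plane with unit normal n̂ = (p₁ × p₂)/|p₁ × p₂|.
Here n̂_z ≈ +0.702; the vertex latitude is φ_max = arccos|n̂_z| ≈ 45.4°.
Check via Clairaut: cos φ_max = |cos φ₁| · sin C = cos(28.6°)·sin(53.1°) ≈ 0.702, again giving ≈ 45.4°.

≈ 45°N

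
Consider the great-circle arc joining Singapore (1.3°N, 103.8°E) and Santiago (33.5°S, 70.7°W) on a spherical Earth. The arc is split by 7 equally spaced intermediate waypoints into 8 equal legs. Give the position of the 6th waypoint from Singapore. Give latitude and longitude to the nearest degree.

≈ 69°S, 53°W

Convert each endpoint to a unit vector on the sphere (x = cos φ cos λ, y = cos φ sin λ, z = sin φ).
The central angle between the endpoints is δ = arccos(p₁·p₂) ≈ 2.572 rad (147.4°).
Interpolate at f = 6/8 with slerp weights a = sin((1−f)δ)/sin δ ≈ 1.113, b = sin(fδ)/sin δ ≈ 1.738.
p = a·p₁ + b·p₂ ≈ (0.214, -0.287, -0.934); φ = arcsin(p_z) ≈ -69.03°, λ = atan2(p_y, p_x) ≈ -53.36°.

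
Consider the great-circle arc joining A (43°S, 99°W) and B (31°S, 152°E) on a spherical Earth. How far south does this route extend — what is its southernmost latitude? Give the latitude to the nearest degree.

≈ 53°S

The great circle lies in the plane with unit normal n̂ = (p₁ × p₂)/|p₁ × p₂|.
Here n̂_z ≈ -0.599; the vertex latitude is φ_max = arccos|n̂_z| ≈ 53.2°.
Check via Clairaut: cos φ_max = |cos φ₁| · sin C = cos(43.0°)·sin(125.0°) ≈ 0.599, again giving ≈ 53.2°.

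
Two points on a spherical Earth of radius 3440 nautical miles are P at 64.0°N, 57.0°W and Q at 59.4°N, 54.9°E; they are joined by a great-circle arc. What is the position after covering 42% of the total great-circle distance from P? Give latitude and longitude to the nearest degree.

≈ 73°N, 8°W

Convert each endpoint to a unit vector on the sphere (x = cos φ cos λ, y = cos φ sin λ, z = sin φ).
The central angle between the endpoints is δ = arccos(p₁·p₂) ≈ 0.809 rad (46.3°).
Interpolate at f = 0.42 with slerp weights a = sin((1−f)δ)/sin δ ≈ 0.625, b = sin(fδ)/sin δ ≈ 0.461.
p = a·p₁ + b·p₂ ≈ (0.284, -0.038, 0.958); φ = arcsin(p_z) ≈ 73.35°, λ = atan2(p_y, p_x) ≈ -7.61°.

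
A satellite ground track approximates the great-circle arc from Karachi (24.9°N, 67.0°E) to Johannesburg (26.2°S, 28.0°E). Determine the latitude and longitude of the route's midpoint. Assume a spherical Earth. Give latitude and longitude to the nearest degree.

≈ (1°S, 48°E)

The haversine formula gives a central angle δ ≈ 1.108 rad (63.5°) between the endpoints.
Interpolate at f = 1/2 with slerp weights a = sin((1−f)δ)/sin δ ≈ 0.588, b = sin(fδ)/sin δ ≈ 0.588.
p = a·p₁ + b·p₂ ≈ (0.674, 0.739, -0.012); φ = arcsin(p_z) ≈ -0.69°, λ = atan2(p_y, p_x) ≈ 47.61°.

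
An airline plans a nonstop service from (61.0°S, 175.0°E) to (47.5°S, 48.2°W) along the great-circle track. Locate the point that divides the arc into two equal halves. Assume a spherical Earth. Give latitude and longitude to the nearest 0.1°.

≈ (74.0°S, 94.0°W)

From cos δ = sin φ₁ sin φ₂ + cos φ₁ cos φ₂ cos Δλ, the central angle is δ ≈ 1.153 rad (66.0°).
Interpolate at f = 1/2 with slerp weights a = sin((1−f)δ)/sin δ ≈ 0.596, b = sin(fδ)/sin δ ≈ 0.596.
p = a·p₁ + b·p₂ ≈ (-0.019, -0.275, -0.961); φ = arcsin(p_z) ≈ -73.99°, λ = atan2(p_y, p_x) ≈ -94.05°.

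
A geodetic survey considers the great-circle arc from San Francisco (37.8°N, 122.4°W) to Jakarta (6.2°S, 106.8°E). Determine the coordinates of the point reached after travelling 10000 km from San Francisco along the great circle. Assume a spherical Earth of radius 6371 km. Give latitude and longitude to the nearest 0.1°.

≈ 17.7°N, 133.4°E

The haversine formula gives a central angle δ ≈ 2.189 rad (125.4°) between the endpoints. The total great-circle distance is δ·R ≈ 2.189 × 6371 ≈ 13945 km, so the target fraction is f = 10000/13945 ≈ 0.717.
Interpolate at f ≈ 0.717 with slerp weights a = sin((1−f)δ)/sin δ ≈ 0.712, b = sin(fδ)/sin δ ≈ 1.227.
p = a·p₁ + b·p₂ ≈ (-0.654, 0.693, 0.304); φ = arcsin(p_z) ≈ 17.70°, λ = atan2(p_y, p_x) ≈ 133.36°.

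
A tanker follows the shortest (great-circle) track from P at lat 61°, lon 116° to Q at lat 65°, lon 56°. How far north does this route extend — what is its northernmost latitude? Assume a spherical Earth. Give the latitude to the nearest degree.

≈ 67°

The great circle lies in the plane with unit normal n̂ = (p₁ × p₂)/|p₁ × p₂|.
Here n̂_z ≈ -0.398; the vertex latitude is φ_max = arccos|n̂_z| ≈ 66.5°.
Check via Clairaut: cos φ_max = |cos φ₁| · sin C = cos(61.0°)·sin(55.2°) ≈ 0.398, again giving ≈ 66.5°.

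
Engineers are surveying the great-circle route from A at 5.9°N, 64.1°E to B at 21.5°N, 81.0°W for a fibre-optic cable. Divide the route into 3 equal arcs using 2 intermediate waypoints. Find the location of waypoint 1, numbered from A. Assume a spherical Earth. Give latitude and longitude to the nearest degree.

≈ 32°N, 24°E

Convert each endpoint to a unit vector on the sphere (x = cos φ cos λ, y = cos φ sin λ, z = sin φ).
The central angle between the endpoints is δ = arccos(p₁·p₂) ≈ 2.377 rad (136.2°).
Interpolate at f = 1/3 with slerp weights a = sin((1−f)δ)/sin δ ≈ 1.444, b = sin(fδ)/sin δ ≈ 1.028.
p = a·p₁ + b·p₂ ≈ (0.777, 0.347, 0.525); φ = arcsin(p_z) ≈ 31.68°, λ = atan2(p_y, p_x) ≈ 24.08°.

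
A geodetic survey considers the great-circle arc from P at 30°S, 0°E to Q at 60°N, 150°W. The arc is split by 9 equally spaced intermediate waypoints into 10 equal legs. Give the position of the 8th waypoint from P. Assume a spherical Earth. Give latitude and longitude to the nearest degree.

Write both endpoints as unit vectors p₁, p₂ with components (cos φ cos λ, cos φ sin λ, sin φ).
The central angle between the endpoints is δ = arccos(p₁·p₂) ≈ 2.512 rad (143.9°).
Interpolate at f = 8/10 with slerp weights a = sin((1−f)δ)/sin δ ≈ 0.817, b = sin(fδ)/sin δ ≈ 1.537.
p = a·p₁ + b·p₂ ≈ (0.042, -0.384, 0.922); φ = arcsin(p_z) ≈ 67.26°, λ = atan2(p_y, p_x) ≈ -83.72°.

≈ 67°N, 84°W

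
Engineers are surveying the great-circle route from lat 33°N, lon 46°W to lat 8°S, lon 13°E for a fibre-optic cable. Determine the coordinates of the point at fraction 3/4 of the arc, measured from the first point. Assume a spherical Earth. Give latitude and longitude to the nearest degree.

Convert each endpoint to a unit vector on the sphere (x = cos φ cos λ, y = cos φ sin λ, z = sin φ).
The central angle between the endpoints is δ = arccos(p₁·p₂) ≈ 1.211 rad (69.4°).
Interpolate at f = 3/4 with slerp weights a = sin((1−f)δ)/sin δ ≈ 0.319, b = sin(fδ)/sin δ ≈ 0.842.
p = a·p₁ + b·p₂ ≈ (0.998, -0.005, 0.056); φ = arcsin(p_z) ≈ 3.23°, λ = atan2(p_y, p_x) ≈ -0.26°.

≈ lat 3°N, lon 0°E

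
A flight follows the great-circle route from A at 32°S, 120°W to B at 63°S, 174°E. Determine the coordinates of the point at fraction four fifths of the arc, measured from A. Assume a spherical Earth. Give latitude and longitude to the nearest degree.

Convert each endpoint to a unit vector on the sphere (x = cos φ cos λ, y = cos φ sin λ, z = sin φ).
The central angle between the endpoints is δ = arccos(p₁·p₂) ≈ 0.891 rad (51.0°).
Interpolate at f = 4/5 with slerp weights a = sin((1−f)δ)/sin δ ≈ 0.228, b = sin(fδ)/sin δ ≈ 0.841.
p = a·p₁ + b·p₂ ≈ (-0.476, -0.127, -0.870); φ = arcsin(p_z) ≈ -60.46°, λ = atan2(p_y, p_x) ≈ -165.02°.

≈ 60°S, 165°W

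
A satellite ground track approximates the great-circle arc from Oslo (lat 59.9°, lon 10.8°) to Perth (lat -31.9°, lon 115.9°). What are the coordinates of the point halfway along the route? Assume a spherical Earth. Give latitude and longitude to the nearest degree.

Convert each endpoint to a unit vector on the sphere (x = cos φ cos λ, y = cos φ sin λ, z = sin φ).
The central angle between the endpoints is δ = arccos(p₁·p₂) ≈ 2.175 rad (124.6°).
Interpolate at f = 1/2 with slerp weights a = sin((1−f)δ)/sin δ ≈ 1.076, b = sin(fδ)/sin δ ≈ 1.076.
p = a·p₁ + b·p₂ ≈ (0.131, 0.923, 0.362); φ = arcsin(p_z) ≈ 21.24°, λ = atan2(p_y, p_x) ≈ 81.92°.

≈ lat 21°, lon 82°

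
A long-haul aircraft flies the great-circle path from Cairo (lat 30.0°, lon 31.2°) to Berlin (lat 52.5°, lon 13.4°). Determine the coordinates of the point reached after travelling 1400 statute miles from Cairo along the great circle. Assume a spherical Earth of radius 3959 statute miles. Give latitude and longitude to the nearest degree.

Write both endpoints as unit vectors p₁, p₂ with components (cos φ cos λ, cos φ sin λ, sin φ).
The central angle between the endpoints is δ = arccos(p₁·p₂) ≈ 0.454 rad (26.0°). The total great-circle distance is δ·R ≈ 0.454 × 3959 ≈ 1798 mi, so the target fraction is f = 1400/1798 ≈ 0.779.
Interpolate at f ≈ 0.779 with slerp weights a = sin((1−f)δ)/sin δ ≈ 0.229, b = sin(fδ)/sin δ ≈ 0.789.
p = a·p₁ + b·p₂ ≈ (0.637, 0.214, 0.741); φ = arcsin(p_z) ≈ 47.79°, λ = atan2(p_y, p_x) ≈ 18.57°.

≈ lat 48°, lon 19°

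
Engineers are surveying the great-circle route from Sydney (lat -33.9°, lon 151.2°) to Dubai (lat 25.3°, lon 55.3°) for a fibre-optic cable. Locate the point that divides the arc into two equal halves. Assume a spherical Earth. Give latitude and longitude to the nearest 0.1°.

Write both endpoints as unit vectors p₁, p₂ with components (cos φ cos λ, cos φ sin λ, sin φ).
The central angle between the endpoints is δ = arccos(p₁·p₂) ≈ 1.892 rad (108.4°).
Interpolate at f = 1/2 with slerp weights a = sin((1−f)δ)/sin δ ≈ 0.855, b = sin(fδ)/sin δ ≈ 0.855.
p = a·p₁ + b·p₂ ≈ (-0.182, 0.977, -0.111); φ = arcsin(p_z) ≈ -6.40°, λ = atan2(p_y, p_x) ≈ 100.54°.

≈ lat -6.4°, lon 100.5°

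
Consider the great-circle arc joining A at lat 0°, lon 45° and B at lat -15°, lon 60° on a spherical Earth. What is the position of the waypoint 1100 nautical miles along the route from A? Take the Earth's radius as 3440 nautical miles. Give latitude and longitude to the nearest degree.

≈ lat -13°, lon 58°

Write both endpoints as unit vectors p₁, p₂ with components (cos φ cos λ, cos φ sin λ, sin φ).
The central angle between the endpoints is δ = arccos(p₁·p₂) ≈ 0.368 rad (21.1°). The total great-circle distance is δ·R ≈ 0.368 × 3440 ≈ 1266 nmi, so the target fraction is f = 1100/1266 ≈ 0.869.
Interpolate at f ≈ 0.869 with slerp weights a = sin((1−f)δ)/sin δ ≈ 0.134, b = sin(fδ)/sin δ ≈ 0.874.
p = a·p₁ + b·p₂ ≈ (0.517, 0.826, -0.226); φ = arcsin(p_z) ≈ -13.07°, λ = atan2(p_y, p_x) ≈ 57.96°.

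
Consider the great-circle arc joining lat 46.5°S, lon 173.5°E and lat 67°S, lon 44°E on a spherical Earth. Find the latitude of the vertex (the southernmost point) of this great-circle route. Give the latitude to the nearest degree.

≈ 76°S

The great circle lies in the plane with unit normal n̂ = (p₁ × p₂)/|p₁ × p₂|.
Here n̂_z ≈ -0.239; the vertex latitude is φ_max = arccos|n̂_z| ≈ 76.2°.
Check via Clairaut: cos φ_max = |cos φ₁| · sin C = cos(46.5°)·sin(159.7°) ≈ 0.239, again giving ≈ 76.2°.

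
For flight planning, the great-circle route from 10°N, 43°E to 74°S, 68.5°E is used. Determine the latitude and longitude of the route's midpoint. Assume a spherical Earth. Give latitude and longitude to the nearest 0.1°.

Convert each endpoint to a unit vector on the sphere (x = cos φ cos λ, y = cos φ sin λ, z = sin φ).
The central angle between the endpoints is δ = arccos(p₁·p₂) ≈ 1.493 rad (85.5°).
Interpolate at f = 1/2 with slerp weights a = sin((1−f)δ)/sin δ ≈ 0.681, b = sin(fδ)/sin δ ≈ 0.681.
p = a·p₁ + b·p₂ ≈ (0.559, 0.632, -0.536); φ = arcsin(p_z) ≈ -32.44°, λ = atan2(p_y, p_x) ≈ 48.49°.

≈ 32.4°S, 48.5°E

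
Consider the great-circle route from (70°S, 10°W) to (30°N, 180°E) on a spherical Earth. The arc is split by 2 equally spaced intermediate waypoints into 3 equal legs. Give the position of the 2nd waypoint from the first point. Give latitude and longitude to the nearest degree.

≈ (16°S, 176°W)

Convert each endpoint to a unit vector on the sphere (x = cos φ cos λ, y = cos φ sin λ, z = sin φ).
The central angle between the endpoints is δ = arccos(p₁·p₂) ≈ 2.436 rad (139.6°).
Interpolate at f = 2/3 with slerp weights a = sin((1−f)δ)/sin δ ≈ 1.120, b = sin(fδ)/sin δ ≈ 1.541.
p = a·p₁ + b·p₂ ≈ (-0.957, -0.067, -0.282); φ = arcsin(p_z) ≈ -16.38°, λ = atan2(p_y, p_x) ≈ -176.03°.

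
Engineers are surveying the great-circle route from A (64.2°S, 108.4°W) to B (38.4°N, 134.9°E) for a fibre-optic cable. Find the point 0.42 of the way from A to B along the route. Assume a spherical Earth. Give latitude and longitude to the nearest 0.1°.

Convert each endpoint to a unit vector on the sphere (x = cos φ cos λ, y = cos φ sin λ, z = sin φ).
The central angle between the endpoints is δ = arccos(p₁·p₂) ≈ 2.364 rad (135.4°).
Interpolate at f = 0.42 with slerp weights a = sin((1−f)δ)/sin δ ≈ 1.397, b = sin(fδ)/sin δ ≈ 1.194.
p = a·p₁ + b·p₂ ≈ (-0.852, 0.086, -0.516); φ = arcsin(p_z) ≈ -31.07°, λ = atan2(p_y, p_x) ≈ 174.25°.

≈ (31.1°S, 174.3°E)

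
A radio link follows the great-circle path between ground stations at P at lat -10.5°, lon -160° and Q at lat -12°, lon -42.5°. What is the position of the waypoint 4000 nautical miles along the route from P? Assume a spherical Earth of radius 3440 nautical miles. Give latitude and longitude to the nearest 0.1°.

From cos δ = sin φ₁ sin φ₂ + cos φ₁ cos φ₂ cos Δλ, the central angle is δ ≈ 1.989 rad (114.0°). The total great-circle distance is δ·R ≈ 1.989 × 3440 ≈ 6842 nmi, so the target fraction is f = 4000/6842 ≈ 0.585.
Interpolate at f ≈ 0.585 with slerp weights a = sin((1−f)δ)/sin δ ≈ 0.805, b = sin(fδ)/sin δ ≈ 1.005.
p = a·p₁ + b·p₂ ≈ (-0.019, -0.934, -0.356); φ = arcsin(p_z) ≈ -20.83°, λ = atan2(p_y, p_x) ≈ -91.18°.

≈ lat -20.8°, lon -91.2°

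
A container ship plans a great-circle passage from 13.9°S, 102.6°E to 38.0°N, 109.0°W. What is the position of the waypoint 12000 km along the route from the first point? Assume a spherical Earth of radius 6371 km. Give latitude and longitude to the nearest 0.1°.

≈ 48.1°N, 155.9°W

The haversine formula gives a central angle δ ≈ 2.497 rad (143.1°) between the endpoints. The total great-circle distance is δ·R ≈ 2.497 × 6371 ≈ 15909 km, so the target fraction is f = 12000/15909 ≈ 0.754.
Interpolate at f ≈ 0.754 with slerp weights a = sin((1−f)δ)/sin δ ≈ 0.958, b = sin(fδ)/sin δ ≈ 1.584.
p = a·p₁ + b·p₂ ≈ (-0.609, -0.272, 0.745); φ = arcsin(p_z) ≈ 48.14°, λ = atan2(p_y, p_x) ≈ -155.94°.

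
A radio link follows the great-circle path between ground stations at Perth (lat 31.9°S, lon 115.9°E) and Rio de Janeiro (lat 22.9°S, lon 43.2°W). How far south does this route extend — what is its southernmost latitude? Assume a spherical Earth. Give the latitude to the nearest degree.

≈ 71°S

The great circle lies in the plane with unit normal n̂ = (p₁ × p₂)/|p₁ × p₂|.
Here n̂_z ≈ -0.328; the vertex latitude is φ_max = arccos|n̂_z| ≈ 70.9°.
Check via Clairaut: cos φ_max = |cos φ₁| · sin C = cos(31.9°)·sin(157.3°) ≈ 0.328, again giving ≈ 70.9°.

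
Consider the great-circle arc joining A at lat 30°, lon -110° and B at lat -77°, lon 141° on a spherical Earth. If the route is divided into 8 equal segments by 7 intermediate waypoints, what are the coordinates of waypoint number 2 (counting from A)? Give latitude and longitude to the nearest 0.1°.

≈ lat 0.0°, lon -117.5°

The haversine formula gives a central angle δ ≈ 2.154 rad (123.4°) between the endpoints.
Interpolate at f = 2/8 with slerp weights a = sin((1−f)δ)/sin δ ≈ 1.197, b = sin(fδ)/sin δ ≈ 0.614.
p = a·p₁ + b·p₂ ≈ (-0.462, -0.887, -0.000); φ = arcsin(p_z) ≈ -0.01°, λ = atan2(p_y, p_x) ≈ -117.51°.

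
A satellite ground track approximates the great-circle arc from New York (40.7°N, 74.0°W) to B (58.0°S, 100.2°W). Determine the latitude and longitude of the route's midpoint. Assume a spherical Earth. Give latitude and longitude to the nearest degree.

Convert each endpoint to a unit vector on the sphere (x = cos φ cos λ, y = cos φ sin λ, z = sin φ).
The central angle between the endpoints is δ = arccos(p₁·p₂) ≈ 1.765 rad (101.1°).
Interpolate at f = 1/2 with slerp weights a = sin((1−f)δ)/sin δ ≈ 0.787, b = sin(fδ)/sin δ ≈ 0.787.
p = a·p₁ + b·p₂ ≈ (0.091, -0.984, -0.154); φ = arcsin(p_z) ≈ -8.87°, λ = atan2(p_y, p_x) ≈ -84.74°.

≈ (9°S, 85°W)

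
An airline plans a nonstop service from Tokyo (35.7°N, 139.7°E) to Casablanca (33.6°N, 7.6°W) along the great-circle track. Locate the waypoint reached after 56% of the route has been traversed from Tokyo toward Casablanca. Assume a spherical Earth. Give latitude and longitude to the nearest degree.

≈ 67°N, 48°E

From cos δ = sin φ₁ sin φ₂ + cos φ₁ cos φ₂ cos Δλ, the central angle is δ ≈ 1.820 rad (104.3°).
Interpolate at f = 0.56 with slerp weights a = sin((1−f)δ)/sin δ ≈ 0.741, b = sin(fδ)/sin δ ≈ 0.879.
p = a·p₁ + b·p₂ ≈ (0.267, 0.292, 0.918); φ = arcsin(p_z) ≈ 66.69°, λ = atan2(p_y, p_x) ≈ 47.61°.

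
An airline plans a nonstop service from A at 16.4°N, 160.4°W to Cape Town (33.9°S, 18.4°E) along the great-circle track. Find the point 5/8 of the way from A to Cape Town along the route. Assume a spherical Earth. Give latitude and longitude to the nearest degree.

Write both endpoints as unit vectors p₁, p₂ with components (cos φ cos λ, cos φ sin λ, sin φ).
The central angle between the endpoints is δ = arccos(p₁·p₂) ≈ 2.836 rad (162.5°).
Interpolate at f = 5/8 with slerp weights a = sin((1−f)δ)/sin δ ≈ 2.901, b = sin(fδ)/sin δ ≈ 3.252.
p = a·p₁ + b·p₂ ≈ (-0.060, -0.082, -0.995); φ = arcsin(p_z) ≈ -84.18°, λ = atan2(p_y, p_x) ≈ -126.53°.

≈ 84°S, 127°W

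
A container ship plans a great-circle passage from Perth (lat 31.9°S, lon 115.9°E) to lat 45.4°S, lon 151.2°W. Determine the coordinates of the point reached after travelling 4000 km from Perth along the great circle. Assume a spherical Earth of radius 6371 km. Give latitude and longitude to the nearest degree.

Write both endpoints as unit vectors p₁, p₂ with components (cos φ cos λ, cos φ sin λ, sin φ).
The central angle between the endpoints is δ = arccos(p₁·p₂) ≈ 1.217 rad (69.8°). The total great-circle distance is δ·R ≈ 1.217 × 6371 ≈ 7756 km, so the target fraction is f = 4000/7756 ≈ 0.516.
Interpolate at f ≈ 0.516 with slerp weights a = sin((1−f)δ)/sin δ ≈ 0.593, b = sin(fδ)/sin δ ≈ 0.626.
p = a·p₁ + b·p₂ ≈ (-0.605, 0.241, -0.759); φ = arcsin(p_z) ≈ -49.37°, λ = atan2(p_y, p_x) ≈ 158.30°.

≈ lat 49°S, lon 158°E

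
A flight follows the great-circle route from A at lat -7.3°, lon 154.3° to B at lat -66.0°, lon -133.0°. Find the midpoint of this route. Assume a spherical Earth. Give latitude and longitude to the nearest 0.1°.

Convert each endpoint to a unit vector on the sphere (x = cos φ cos λ, y = cos φ sin λ, z = sin φ).
The central angle between the endpoints is δ = arccos(p₁·p₂) ≈ 1.332 rad (76.3°).
Interpolate at f = 1/2 with slerp weights a = sin((1−f)δ)/sin δ ≈ 0.636, b = sin(fδ)/sin δ ≈ 0.636.
p = a·p₁ + b·p₂ ≈ (-0.745, 0.084, -0.662); φ = arcsin(p_z) ≈ -41.44°, λ = atan2(p_y, p_x) ≈ 173.54°.

≈ lat -41.4°, lon 173.5°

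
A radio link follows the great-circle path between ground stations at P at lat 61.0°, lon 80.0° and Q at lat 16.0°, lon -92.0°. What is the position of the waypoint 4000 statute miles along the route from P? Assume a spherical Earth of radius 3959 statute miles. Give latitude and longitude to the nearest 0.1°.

≈ lat 60.7°, lon -86.3°

Write both endpoints as unit vectors p₁, p₂ with components (cos φ cos λ, cos φ sin λ, sin φ).
The central angle between the endpoints is δ = arccos(p₁·p₂) ≈ 1.793 rad (102.7°). The total great-circle distance is δ·R ≈ 1.793 × 3959 ≈ 7099 mi, so the target fraction is f = 4000/7099 ≈ 0.563.
Interpolate at f ≈ 0.563 with slerp weights a = sin((1−f)δ)/sin δ ≈ 0.723, b = sin(fδ)/sin δ ≈ 0.868.
p = a·p₁ + b·p₂ ≈ (0.032, -0.489, 0.872); φ = arcsin(p_z) ≈ 60.65°, λ = atan2(p_y, p_x) ≈ -86.29°.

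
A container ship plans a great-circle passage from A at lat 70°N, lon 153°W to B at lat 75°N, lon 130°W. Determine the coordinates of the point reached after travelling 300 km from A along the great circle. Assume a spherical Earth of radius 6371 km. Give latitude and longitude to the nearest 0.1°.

≈ lat 71.9°N, lon 147.0°W

Write both endpoints as unit vectors p₁, p₂ with components (cos φ cos λ, cos φ sin λ, sin φ).
The central angle between the endpoints is δ = arccos(p₁·p₂) ≈ 0.147 rad (8.4°). The total great-circle distance is δ·R ≈ 0.147 × 6371 ≈ 939 km, so the target fraction is f = 300/939 ≈ 0.319.
Interpolate at f ≈ 0.319 with slerp weights a = sin((1−f)δ)/sin δ ≈ 0.682, b = sin(fδ)/sin δ ≈ 0.321.
p = a·p₁ + b·p₂ ≈ (-0.261, -0.169, 0.950); φ = arcsin(p_z) ≈ 71.86°, λ = atan2(p_y, p_x) ≈ -147.02°.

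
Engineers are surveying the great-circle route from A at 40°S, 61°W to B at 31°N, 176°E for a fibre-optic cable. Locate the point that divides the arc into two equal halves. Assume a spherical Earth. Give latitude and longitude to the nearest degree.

Convert each endpoint to a unit vector on the sphere (x = cos φ cos λ, y = cos φ sin λ, z = sin φ).
The central angle between the endpoints is δ = arccos(p₁·p₂) ≈ 2.330 rad (133.5°).
Interpolate at f = 1/2 with slerp weights a = sin((1−f)δ)/sin δ ≈ 1.267, b = sin(fδ)/sin δ ≈ 1.267.
p = a·p₁ + b·p₂ ≈ (-0.613, -0.773, -0.162); φ = arcsin(p_z) ≈ -9.32°, λ = atan2(p_y, p_x) ≈ -128.40°.

≈ 9°S, 128°W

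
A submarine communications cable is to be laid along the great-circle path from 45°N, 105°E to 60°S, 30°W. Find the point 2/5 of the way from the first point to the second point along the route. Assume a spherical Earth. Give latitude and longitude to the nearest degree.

Write both endpoints as unit vectors p₁, p₂ with components (cos φ cos λ, cos φ sin λ, sin φ).
The central angle between the endpoints is δ = arccos(p₁·p₂) ≈ 2.611 rad (149.6°).
Interpolate at f = 2/5 with slerp weights a = sin((1−f)δ)/sin δ ≈ 1.975, b = sin(fδ)/sin δ ≈ 1.708.
p = a·p₁ + b·p₂ ≈ (0.378, 0.922, -0.082); φ = arcsin(p_z) ≈ -4.72°, λ = atan2(p_y, p_x) ≈ 67.71°.

≈ 5°S, 68°E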